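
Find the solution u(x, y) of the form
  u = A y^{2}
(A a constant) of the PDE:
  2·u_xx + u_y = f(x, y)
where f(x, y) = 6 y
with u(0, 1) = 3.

Answer: u(x, y) = 3 y^{2}

Derivation:
Substitute the ansatz u = A y^{2} into the left-hand side.
Derivatives of the ansatz:
  u_xx = 0
  u_y = 2 A y
Term by term:
  2·u_xx = 0
  u_y = 2 A y
So the left-hand side equals
  2 A y
This must equal f(x, y) = 6 y identically.
Matching coefficients of the independent functions:
  [y]:  2 A = 6
Solving: A = 3.
Check against the point condition:
  u(0, 1) = 3  ⟹  A = 3  ✓
Hence u(x, y) = 3 y^{2}.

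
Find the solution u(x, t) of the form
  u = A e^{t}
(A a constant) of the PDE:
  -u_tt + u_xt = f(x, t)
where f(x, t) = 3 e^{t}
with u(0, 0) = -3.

Substitute the ansatz u = A e^{t} into the left-hand side.
Derivatives of the ansatz:
  u_tt = A e^{t}
  u_xt = 0
Term by term:
  -u_tt = - A e^{t}
  u_xt = 0
So the left-hand side equals
  - A e^{t}
This must equal f(x, t) = 3 e^{t} identically.
Matching coefficients of the independent functions:
  [e^{t}]:  - A = 3
Solving: A = -3.
Check against the point condition:
  u(0, 0) = -3  ⟹  A = -3  ✓
Hence u(x, t) = - 3 e^{t}.

Answer: u(x, t) = - 3 e^{t}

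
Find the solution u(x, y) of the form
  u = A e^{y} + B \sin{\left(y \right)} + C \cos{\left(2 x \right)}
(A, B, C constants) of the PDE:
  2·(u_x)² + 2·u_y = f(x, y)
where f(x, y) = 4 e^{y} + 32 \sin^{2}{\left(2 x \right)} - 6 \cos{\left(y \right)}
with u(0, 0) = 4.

Substitute the ansatz u = A e^{y} + B \sin{\left(y \right)} + C \cos{\left(2 x \right)} into the left-hand side.
Derivatives of the ansatz:
  u_x = - 2 C \sin{\left(2 x \right)}
  u_y = A e^{y} + B \cos{\left(y \right)}
Term by term:
  2·(u_x)² = 8 C^{2} \sin^{2}{\left(2 x \right)}
  2·u_y = 2 A e^{y} + 2 B \cos{\left(y \right)}
So the left-hand side equals
  2 A e^{y} + 2 B \cos{\left(y \right)} + 8 C^{2} \sin^{2}{\left(2 x \right)}
This must equal f(x, y) = 4 e^{y} + 32 \sin^{2}{\left(2 x \right)} - 6 \cos{\left(y \right)} identically.
Matching coefficients of the independent functions:
  [e^{y}]:  2 A = 4
  [\sin^{2}{\left(2 x \right)}]:  8 C^{2} = 32
  [\cos{\left(y \right)}]:  2 B = -6
These equations allow (A, B, C) = (2, -3, -2) or (2, -3, 2).
Impose the point condition(s):
  u(0, 0) = 4  ⟹  A + C = 4
Only A = 2, B = -3, C = 2 satisfies everything.
Hence u(x, y) = 2 e^{y} - 3 \sin{\left(y \right)} + 2 \cos{\left(2 x \right)}.

Answer: u(x, y) = 2 e^{y} - 3 \sin{\left(y \right)} + 2 \cos{\left(2 x \right)}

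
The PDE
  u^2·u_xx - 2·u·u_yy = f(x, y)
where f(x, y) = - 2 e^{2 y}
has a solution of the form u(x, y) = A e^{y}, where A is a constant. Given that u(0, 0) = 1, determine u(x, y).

Substitute the ansatz u = A e^{y} into the left-hand side.
Derivatives of the ansatz:
  u_xx = 0
  u_yy = A e^{y}
Term by term:
  u^2·u_xx = 0
  -2·u·u_yy = - 2 A^{2} e^{2 y}
So the left-hand side equals
  - 2 A^{2} e^{2 y}
This must equal f(x, y) = - 2 e^{2 y} identically.
Matching coefficients of the independent functions:
  [e^{2 y}]:  - 2 A^{2} = -2
These equations allow (A) = (-1) or (1).
Impose the point condition(s):
  u(0, 0) = 1  ⟹  A = 1
Only A = 1 satisfies everything.
Hence u(x, y) = e^{y}.

Answer: u(x, y) = e^{y}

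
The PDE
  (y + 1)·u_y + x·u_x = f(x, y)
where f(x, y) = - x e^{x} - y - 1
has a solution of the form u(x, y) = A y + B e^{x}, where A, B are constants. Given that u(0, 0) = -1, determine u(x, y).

Substitute the ansatz u = A y + B e^{x} into the left-hand side.
Derivatives of the ansatz:
  u_y = A
  u_x = B e^{x}
Term by term:
  (y + 1)·u_y = A y + A
  x·u_x = B x e^{x}
So the left-hand side equals
  A y + A + B x e^{x}
This must equal f(x, y) = - x e^{x} - y - 1 identically.
Matching coefficients of the independent functions:
  [constant term, y]:  A = -1
  [x e^{x}]:  B = -1
Solving: A = -1, B = -1.
Check against the point condition:
  u(0, 0) = -1  ⟹  B = -1  ✓
Hence u(x, y) = - y - e^{x}.

Answer: u(x, y) = - y - e^{x}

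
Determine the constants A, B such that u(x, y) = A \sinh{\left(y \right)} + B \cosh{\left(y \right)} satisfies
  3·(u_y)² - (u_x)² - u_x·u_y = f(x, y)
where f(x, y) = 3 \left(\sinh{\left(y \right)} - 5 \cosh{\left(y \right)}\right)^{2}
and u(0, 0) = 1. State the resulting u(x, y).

Substitute the ansatz u = A \sinh{\left(y \right)} + B \cosh{\left(y \right)} into the left-hand side.
Derivatives of the ansatz:
  u_y = A \cosh{\left(y \right)} + B \sinh{\left(y \right)}
  u_x = 0
Term by term:
  3·(u_y)² = 3 A^{2} \cosh^{2}{\left(y \right)} + 6 A B \sinh{\left(y \right)} \cosh{\left(y \right)} + 3 B^{2} \sinh^{2}{\left(y \right)}
  -(u_x)² = 0
  -u_x·u_y = 0
So the left-hand side equals
  3 A^{2} \cosh^{2}{\left(y \right)} + 6 A B \sinh{\left(y \right)} \cosh{\left(y \right)} + 3 B^{2} \sinh^{2}{\left(y \right)}
This must equal f(x, y) identically; expanded, f = 3 \sinh^{2}{\left(y \right)} - 30 \sinh{\left(y \right)} \cosh{\left(y \right)} + 75 \cosh^{2}{\left(y \right)}.
Matching coefficients of the independent functions:
  [\sinh{\left(y \right)} \cosh{\left(y \right)}]:  6 A B = -30
  [\sinh^{2}{\left(y \right)}]:  3 B^{2} = 3
  [\cosh^{2}{\left(y \right)}]:  3 A^{2} = 75
These equations allow (A, B) = (-5, 1) or (5, -1).
Impose the point condition(s):
  u(0, 0) = 1  ⟹  B = 1
Only A = -5, B = 1 satisfies everything.
Hence u(x, y) = - 5 \sinh{\left(y \right)} + \cosh{\left(y \right)}.

Answer: u(x, y) = - 5 \sinh{\left(y \right)} + \cosh{\left(y \right)}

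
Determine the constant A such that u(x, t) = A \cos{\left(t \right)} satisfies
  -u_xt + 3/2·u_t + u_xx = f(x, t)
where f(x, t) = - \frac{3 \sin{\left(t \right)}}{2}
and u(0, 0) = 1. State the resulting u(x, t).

Substitute the ansatz u = A \cos{\left(t \right)} into the left-hand side.
Derivatives of the ansatz:
  u_xt = 0
  u_t = - A \sin{\left(t \right)}
  u_xx = 0
Term by term:
  -u_xt = 0
  3/2·u_t = - \frac{3 A \sin{\left(t \right)}}{2}
  u_xx = 0
So the left-hand side equals
  - \frac{3 A \sin{\left(t \right)}}{2}
This must equal f(x, t) = - \frac{3 \sin{\left(t \right)}}{2} identically.
Matching coefficients of the independent functions:
  [\sin{\left(t \right)}]:  - \frac{3 A}{2} = - \frac{3}{2}
Solving: A = 1.
Check against the point condition:
  u(0, 0) = 1  ⟹  A = 1  ✓
Hence u(x, t) = \cos{\left(t \right)}.

Answer: u(x, t) = \cos{\left(t \right)}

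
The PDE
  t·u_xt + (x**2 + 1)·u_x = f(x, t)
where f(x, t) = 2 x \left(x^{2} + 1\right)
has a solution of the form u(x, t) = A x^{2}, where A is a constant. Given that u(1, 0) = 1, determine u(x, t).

Substitute the ansatz u = A x^{2} into the left-hand side.
Derivatives of the ansatz:
  u_xt = 0
  u_x = 2 A x
Term by term:
  t·u_xt = 0
  (x**2 + 1)·u_x = 2 A x^{3} + 2 A x
So the left-hand side equals
  2 A x^{3} + 2 A x
This must equal f(x, t) identically; expanded, f = 2 x^{3} + 2 x.
Matching coefficients of the independent functions:
  [x, x^{3}]:  2 A = 2
Solving: A = 1.
Check against the point condition:
  u(1, 0) = 1  ⟹  A = 1  ✓
Hence u(x, t) = x^{2}.

Answer: u(x, t) = x^{2}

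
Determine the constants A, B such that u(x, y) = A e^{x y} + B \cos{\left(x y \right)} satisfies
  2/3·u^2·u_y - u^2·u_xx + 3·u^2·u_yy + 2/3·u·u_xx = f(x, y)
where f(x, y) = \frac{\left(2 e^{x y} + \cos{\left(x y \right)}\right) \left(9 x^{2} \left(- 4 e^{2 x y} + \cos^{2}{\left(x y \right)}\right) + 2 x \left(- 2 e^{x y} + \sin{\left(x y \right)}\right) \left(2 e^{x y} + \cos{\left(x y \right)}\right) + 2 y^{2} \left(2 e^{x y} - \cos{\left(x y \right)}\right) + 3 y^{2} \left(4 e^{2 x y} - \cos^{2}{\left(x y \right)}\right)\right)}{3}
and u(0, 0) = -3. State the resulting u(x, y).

Answer: u(x, y) = - 2 e^{x y} - \cos{\left(x y \right)}

Derivation:
Substitute the ansatz u = A e^{x y} + B \cos{\left(x y \right)} into the left-hand side.
Derivatives of the ansatz:
  u_y = A x e^{x y} - B x \sin{\left(x y \right)}
  u_xx = A y^{2} e^{x y} - B y^{2} \cos{\left(x y \right)}
  u_yy = A x^{2} e^{x y} - B x^{2} \cos{\left(x y \right)}
Term by term:
  2/3·u^2·u_y = \frac{2 A^{3} x e^{3 x y}}{3} - \frac{2 A^{2} B x e^{2 x y} \sin{\left(x y \right)}}{3} + \frac{4 A^{2} B x e^{2 x y} \cos{\left(x y \right)}}{3} - \frac{4 A B^{2} x e^{x y} \sin{\left(x y \right)} \cos{\left(x y \right)}}{3} + \frac{2 A B^{2} x e^{x y} \cos^{2}{\left(x y \right)}}{3} - \frac{2 B^{3} x \sin{\left(x y \right)} \cos^{2}{\left(x y \right)}}{3}
  -u^2·u_xx = - A^{3} y^{2} e^{3 x y} - A^{2} B y^{2} e^{2 x y} \cos{\left(x y \right)} + A B^{2} y^{2} e^{x y} \cos^{2}{\left(x y \right)} + B^{3} y^{2} \cos^{3}{\left(x y \right)}
  3·u^2·u_yy = 3 A^{3} x^{2} e^{3 x y} + 3 A^{2} B x^{2} e^{2 x y} \cos{\left(x y \right)} - 3 A B^{2} x^{2} e^{x y} \cos^{2}{\left(x y \right)} - 3 B^{3} x^{2} \cos^{3}{\left(x y \right)}
  2/3·u·u_xx = \frac{2 A^{2} y^{2} e^{2 x y}}{3} - \frac{2 B^{2} y^{2} \cos^{2}{\left(x y \right)}}{3}
So the left-hand side equals
  3 A^{3} x^{2} e^{3 x y} + \frac{2 A^{3} x e^{3 x y}}{3} - A^{3} y^{2} e^{3 x y} + 3 A^{2} B x^{2} e^{2 x y} \cos{\left(x y \right)} - \frac{2 A^{2} B x e^{2 x y} \sin{\left(x y \right)}}{3} + \frac{4 A^{2} B x e^{2 x y} \cos{\left(x y \right)}}{3} - A^{2} B y^{2} e^{2 x y} \cos{\left(x y \right)} + \frac{2 A^{2} y^{2} e^{2 x y}}{3} - 3 A B^{2} x^{2} e^{x y} \cos^{2}{\left(x y \right)} - \frac{4 A B^{2} x e^{x y} \sin{\left(x y \right)} \cos{\left(x y \right)}}{3} + \frac{2 A B^{2} x e^{x y} \cos^{2}{\left(x y \right)}}{3} + A B^{2} y^{2} e^{x y} \cos^{2}{\left(x y \right)} - 3 B^{3} x^{2} \cos^{3}{\left(x y \right)} - \frac{2 B^{3} x \sin{\left(x y \right)} \cos^{2}{\left(x y \right)}}{3} + B^{3} y^{2} \cos^{3}{\left(x y \right)} - \frac{2 B^{2} y^{2} \cos^{2}{\left(x y \right)}}{3}
This must equal f(x, y) identically; expanded, f = - 24 x^{2} e^{3 x y} - 12 x^{2} e^{2 x y} \cos{\left(x y \right)} + 6 x^{2} e^{x y} \cos^{2}{\left(x y \right)} + 3 x^{2} \cos^{3}{\left(x y \right)} - \frac{16 x e^{3 x y}}{3} + \frac{8 x e^{2 x y} \sin{\left(x y \right)}}{3} - \frac{16 x e^{2 x y} \cos{\left(x y \right)}}{3} + \frac{8 x e^{x y} \sin{\left(x y \right)} \cos{\left(x y \right)}}{3} - \frac{4 x e^{x y} \cos^{2}{\left(x y \right)}}{3} + \frac{2 x \sin{\left(x y \right)} \cos^{2}{\left(x y \right)}}{3} + 8 y^{2} e^{3 x y} + 4 y^{2} e^{2 x y} \cos{\left(x y \right)} + \frac{8 y^{2} e^{2 x y}}{3} - 2 y^{2} e^{x y} \cos^{2}{\left(x y \right)} - y^{2} \cos^{3}{\left(x y \right)} - \frac{2 y^{2} \cos^{2}{\left(x y \right)}}{3}.
Matching coefficients of the independent functions:
(each divided by its leading coefficient; functions giving the same equation are listed together)
  [x e^{3 x y}, x^{2} e^{3 x y}, y^{2} e^{3 x y}]:  A^{3} + 8 = 0
  [x^{2} \cos^{3}{\left(x y \right)}, y^{2} \cos^{3}{\left(x y \right)}, x \sin{\left(x y \right)} \cos^{2}{\left(x y \right)}]:  B^{3} + 1 = 0
  [y^{2} e^{2 x y}]:  A^{2} - 4 = 0
  [y^{2} \cos^{2}{\left(x y \right)}]:  B^{2} - 1 = 0
  [x e^{x y} \cos^{2}{\left(x y \right)}, x^{2} e^{x y} \cos^{2}{\left(x y \right)}, y^{2} e^{x y} \cos^{2}{\left(x y \right)}, …]:  A B^{2} + 2 = 0
  [x e^{2 x y} \sin{\left(x y \right)}, x e^{2 x y} \cos{\left(x y \right)}, x^{2} e^{2 x y} \cos{\left(x y \right)}, …]:  A^{2} B + 4 = 0
Solving: A = -2, B = -1.
Check against the point condition:
  u(0, 0) = -3  ⟹  A + B = -3  ✓
Hence u(x, y) = - 2 e^{x y} - \cos{\left(x y \right)}.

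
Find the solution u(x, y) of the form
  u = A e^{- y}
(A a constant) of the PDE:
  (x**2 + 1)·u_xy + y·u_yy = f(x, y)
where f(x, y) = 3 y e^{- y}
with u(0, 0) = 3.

Answer: u(x, y) = 3 e^{- y}

Derivation:
Substitute the ansatz u = A e^{- y} into the left-hand side.
Derivatives of the ansatz:
  u_xy = 0
  u_yy = A e^{- y}
Term by term:
  (x**2 + 1)·u_xy = 0
  y·u_yy = A y e^{- y}
So the left-hand side equals
  A y e^{- y}
This must equal f(x, y) = 3 y e^{- y} identically.
Matching coefficients of the independent functions:
  [y e^{- y}]:  A = 3
Solving: A = 3.
Check against the point condition:
  u(0, 0) = 3  ⟹  A = 3  ✓
Hence u(x, y) = 3 e^{- y}.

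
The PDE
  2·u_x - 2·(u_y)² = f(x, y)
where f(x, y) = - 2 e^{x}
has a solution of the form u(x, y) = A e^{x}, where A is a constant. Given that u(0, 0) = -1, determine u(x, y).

Substitute the ansatz u = A e^{x} into the left-hand side.
Derivatives of the ansatz:
  u_x = A e^{x}
  u_y = 0
Term by term:
  2·u_x = 2 A e^{x}
  -2·(u_y)² = 0
So the left-hand side equals
  2 A e^{x}
This must equal f(x, y) = - 2 e^{x} identically.
Matching coefficients of the independent functions:
  [e^{x}]:  2 A = -2
Solving: A = -1.
Check against the point condition:
  u(0, 0) = -1  ⟹  A = -1  ✓
Hence u(x, y) = - e^{x}.

Answer: u(x, y) = - e^{x}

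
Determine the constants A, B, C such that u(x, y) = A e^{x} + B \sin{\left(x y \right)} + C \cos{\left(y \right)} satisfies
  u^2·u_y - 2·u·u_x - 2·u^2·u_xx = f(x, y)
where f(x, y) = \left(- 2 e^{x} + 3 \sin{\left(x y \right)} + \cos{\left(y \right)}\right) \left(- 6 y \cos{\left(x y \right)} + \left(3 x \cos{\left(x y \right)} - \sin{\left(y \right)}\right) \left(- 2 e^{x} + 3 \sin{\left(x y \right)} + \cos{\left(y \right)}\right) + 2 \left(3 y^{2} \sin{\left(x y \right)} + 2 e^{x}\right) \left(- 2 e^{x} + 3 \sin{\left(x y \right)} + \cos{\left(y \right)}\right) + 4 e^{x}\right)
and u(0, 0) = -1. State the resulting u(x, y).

Substitute the ansatz u = A e^{x} + B \sin{\left(x y \right)} + C \cos{\left(y \right)} into the left-hand side.
Derivatives of the ansatz:
  u_y = B x \cos{\left(x y \right)} - C \sin{\left(y \right)}
  u_x = A e^{x} + B y \cos{\left(x y \right)}
  u_xx = A e^{x} - B y^{2} \sin{\left(x y \right)}
Term by term:
  u^2·u_y = A^{2} B x e^{2 x} \cos{\left(x y \right)} - A^{2} C e^{2 x} \sin{\left(y \right)} + 2 A B^{2} x e^{x} \sin{\left(x y \right)} \cos{\left(x y \right)} + 2 A B C x e^{x} \cos{\left(y \right)} \cos{\left(x y \right)} - 2 A B C e^{x} \sin{\left(y \right)} \sin{\left(x y \right)} - 2 A C^{2} e^{x} \sin{\left(y \right)} \cos{\left(y \right)} + B^{3} x \sin^{2}{\left(x y \right)} \cos{\left(x y \right)} + 2 B^{2} C x \sin{\left(x y \right)} \cos{\left(y \right)} \cos{\left(x y \right)} - B^{2} C \sin{\left(y \right)} \sin^{2}{\left(x y \right)} + B C^{2} x \cos^{2}{\left(y \right)} \cos{\left(x y \right)} - 2 B C^{2} \sin{\left(y \right)} \sin{\left(x y \right)} \cos{\left(y \right)} - C^{3} \sin{\left(y \right)} \cos^{2}{\left(y \right)}
  -2·u·u_x = - 2 A^{2} e^{2 x} - 2 A B y e^{x} \cos{\left(x y \right)} - 2 A B e^{x} \sin{\left(x y \right)} - 2 A C e^{x} \cos{\left(y \right)} - 2 B^{2} y \sin{\left(x y \right)} \cos{\left(x y \right)} - 2 B C y \cos{\left(y \right)} \cos{\left(x y \right)}
  -2·u^2·u_xx = - 2 A^{3} e^{3 x} + 2 A^{2} B y^{2} e^{2 x} \sin{\left(x y \right)} - 4 A^{2} B e^{2 x} \sin{\left(x y \right)} - 4 A^{2} C e^{2 x} \cos{\left(y \right)} + 4 A B^{2} y^{2} e^{x} \sin^{2}{\left(x y \right)} - 2 A B^{2} e^{x} \sin^{2}{\left(x y \right)} + 4 A B C y^{2} e^{x} \sin{\left(x y \right)} \cos{\left(y \right)} - 4 A B C e^{x} \sin{\left(x y \right)} \cos{\left(y \right)} - 2 A C^{2} e^{x} \cos^{2}{\left(y \right)} + 2 B^{3} y^{2} \sin^{3}{\left(x y \right)} + 4 B^{2} C y^{2} \sin^{2}{\left(x y \right)} \cos{\left(y \right)} + 2 B C^{2} y^{2} \sin{\left(x y \right)} \cos^{2}{\left(y \right)}
Sum these and collect like terms in the independent variables.
This must equal f(x, y) identically; expanded, f = 12 x e^{2 x} \cos{\left(x y \right)} - 36 x e^{x} \sin{\left(x y \right)} \cos{\left(x y \right)} - 12 x e^{x} \cos{\left(y \right)} \cos{\left(x y \right)} + 27 x \sin^{2}{\left(x y \right)} \cos{\left(x y \right)} + 18 x \sin{\left(x y \right)} \cos{\left(y \right)} \cos{\left(x y \right)} + 3 x \cos^{2}{\left(y \right)} \cos{\left(x y \right)} + 24 y^{2} e^{2 x} \sin{\left(x y \right)} - 72 y^{2} e^{x} \sin^{2}{\left(x y \right)} - 24 y^{2} e^{x} \sin{\left(x y \right)} \cos{\left(y \right)} + 54 y^{2} \sin^{3}{\left(x y \right)} + 36 y^{2} \sin^{2}{\left(x y \right)} \cos{\left(y \right)} + 6 y^{2} \sin{\left(x y \right)} \cos^{2}{\left(y \right)} + 12 y e^{x} \cos{\left(x y \right)} - 18 y \sin{\left(x y \right)} \cos{\left(x y \right)} - 6 y \cos{\left(y \right)} \cos{\left(x y \right)} + 16 e^{3 x} - 4 e^{2 x} \sin{\left(y \right)} - 48 e^{2 x} \sin{\left(x y \right)} - 16 e^{2 x} \cos{\left(y \right)} - 8 e^{2 x} + 12 e^{x} \sin{\left(y \right)} \sin{\left(x y \right)} + 4 e^{x} \sin{\left(y \right)} \cos{\left(y \right)} + 36 e^{x} \sin^{2}{\left(x y \right)} + 24 e^{x} \sin{\left(x y \right)} \cos{\left(y \right)} + 12 e^{x} \sin{\left(x y \right)} + 4 e^{x} \cos^{2}{\left(y \right)} + 4 e^{x} \cos{\left(y \right)} - 9 \sin{\left(y \right)} \sin^{2}{\left(x y \right)} - 6 \sin{\left(y \right)} \sin{\left(x y \right)} \cos{\left(y \right)} - \sin{\left(y \right)} \cos^{2}{\left(y \right)}.
Matching coefficients of the independent functions:
(each divided by its leading coefficient; functions giving the same equation are listed together)
  [y^{2} \sin^{3}{\left(x y \right)}]:  2 B^{3} - 54 = 0
  [e^{x} \sin{\left(x y \right)}, y e^{x} \cos{\left(x y \right)}]:  A B + 6 = 0
  [e^{x} \sin^{2}{\left(x y \right)}, y^{2} e^{x} \sin^{2}{\left(x y \right)}, x e^{x} \sin{\left(x y \right)} \cos{\left(x y \right)}]:  A B^{2} + 18 = 0
  [e^{x} \cos{\left(y \right)}]:  A C + 2 = 0
  [e^{x} \cos^{2}{\left(y \right)}, e^{x} \sin{\left(y \right)} \cos{\left(y \right)}]:  A C^{2} + 2 = 0
  [e^{2 x} \sin{\left(y \right)}, e^{2 x} \cos{\left(y \right)}]:  A^{2} C - 4 = 0
  [e^{2 x} \sin{\left(x y \right)}, x e^{2 x} \cos{\left(x y \right)}, y^{2} e^{2 x} \sin{\left(x y \right)}]:  A^{2} B - 12 = 0
  [\sin{\left(y \right)} \sin^{2}{\left(x y \right)}, y^{2} \sin^{2}{\left(x y \right)} \cos{\left(y \right)}, x \sin{\left(x y \right)} \cos{\left(y \right)} \cos{\left(x y \right)}]:  B^{2} C - 9 = 0
  [\sin{\left(y \right)} \cos^{2}{\left(y \right)}]:  C^{3} - 1 = 0
  [x \sin^{2}{\left(x y \right)} \cos{\left(x y \right)}]:  B^{3} - 27 = 0
  [x \cos^{2}{\left(y \right)} \cos{\left(x y \right)}, y^{2} \sin{\left(x y \right)} \cos^{2}{\left(y \right)}, \sin{\left(y \right)} \sin{\left(x y \right)} \cos{\left(y \right)}]:  B C^{2} - 3 = 0
  [y \sin{\left(x y \right)} \cos{\left(x y \right)}]:  B^{2} - 9 = 0
  [y \cos{\left(y \right)} \cos{\left(x y \right)}]:  B C - 3 = 0
  [e^{x} \sin{\left(y \right)} \sin{\left(x y \right)}, e^{x} \sin{\left(x y \right)} \cos{\left(y \right)}, x e^{x} \cos{\left(y \right)} \cos{\left(x y \right)}, …]:  A B C + 6 = 0
  [e^{2 x}]:  A^{2} - 4 = 0
  [e^{3 x}]:  A^{3} + 8 = 0
Solving: A = -2, B = 3, C = 1.
Check against the point condition:
  u(0, 0) = -1  ⟹  A + C = -1  ✓
Hence u(x, y) = - 2 e^{x} + 3 \sin{\left(x y \right)} + \cos{\left(y \right)}.

Answer: u(x, y) = - 2 e^{x} + 3 \sin{\left(x y \right)} + \cos{\left(y \right)}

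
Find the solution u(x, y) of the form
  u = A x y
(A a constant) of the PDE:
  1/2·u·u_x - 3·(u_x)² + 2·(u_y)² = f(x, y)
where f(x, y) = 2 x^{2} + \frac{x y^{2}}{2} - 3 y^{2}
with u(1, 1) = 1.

Substitute the ansatz u = A x y into the left-hand side.
Derivatives of the ansatz:
  u_x = A y
  u_y = A x
Term by term:
  1/2·u·u_x = \frac{A^{2} x y^{2}}{2}
  -3·(u_x)² = - 3 A^{2} y^{2}
  2·(u_y)² = 2 A^{2} x^{2}
So the left-hand side equals
  2 A^{2} x^{2} + \frac{A^{2} x y^{2}}{2} - 3 A^{2} y^{2}
This must equal f(x, y) = 2 x^{2} + \frac{x y^{2}}{2} - 3 y^{2} identically.
Matching coefficients of the independent functions:
  [x^{2}]:  2 A^{2} = 2
  [y^{2}]:  - 3 A^{2} = -3
  [x y^{2}]:  \frac{A^{2}}{2} = \frac{1}{2}
These equations allow (A) = (-1) or (1).
Impose the point condition(s):
  u(1, 1) = 1  ⟹  A = 1
Only A = 1 satisfies everything.
Hence u(x, y) = x y.

Answer: u(x, y) = x y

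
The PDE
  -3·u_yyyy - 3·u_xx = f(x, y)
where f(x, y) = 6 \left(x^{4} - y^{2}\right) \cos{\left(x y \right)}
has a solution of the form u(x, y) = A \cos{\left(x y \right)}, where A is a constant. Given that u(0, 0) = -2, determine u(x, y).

Substitute the ansatz u = A \cos{\left(x y \right)} into the left-hand side.
Derivatives of the ansatz:
  u_yyyy = A x^{4} \cos{\left(x y \right)}
  u_xx = - A y^{2} \cos{\left(x y \right)}
Term by term:
  -3·u_yyyy = - 3 A x^{4} \cos{\left(x y \right)}
  -3·u_xx = 3 A y^{2} \cos{\left(x y \right)}
So the left-hand side equals
  - 3 A x^{4} \cos{\left(x y \right)} + 3 A y^{2} \cos{\left(x y \right)}
This must equal f(x, y) identically; expanded, f = 6 x^{4} \cos{\left(x y \right)} - 6 y^{2} \cos{\left(x y \right)}.
Matching coefficients of the independent functions:
  [x^{4} \cos{\left(x y \right)}]:  - 3 A = 6
  [y^{2} \cos{\left(x y \right)}]:  3 A = -6
Solving: A = -2.
Check against the point condition:
  u(0, 0) = -2  ⟹  A = -2  ✓
Hence u(x, y) = - 2 \cos{\left(x y \right)}.

Answer: u(x, y) = - 2 \cos{\left(x y \right)}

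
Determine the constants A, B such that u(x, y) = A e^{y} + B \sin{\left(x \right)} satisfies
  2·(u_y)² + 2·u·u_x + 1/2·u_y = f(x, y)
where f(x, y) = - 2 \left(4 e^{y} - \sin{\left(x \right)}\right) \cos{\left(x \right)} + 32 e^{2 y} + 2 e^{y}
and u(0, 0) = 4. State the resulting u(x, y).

Substitute the ansatz u = A e^{y} + B \sin{\left(x \right)} into the left-hand side.
Derivatives of the ansatz:
  u_y = A e^{y}
  u_x = B \cos{\left(x \right)}
Term by term:
  2·(u_y)² = 2 A^{2} e^{2 y}
  2·u·u_x = 2 A B e^{y} \cos{\left(x \right)} + 2 B^{2} \sin{\left(x \right)} \cos{\left(x \right)}
  1/2·u_y = \frac{A e^{y}}{2}
So the left-hand side equals
  2 A^{2} e^{2 y} + 2 A B e^{y} \cos{\left(x \right)} + \frac{A e^{y}}{2} + 2 B^{2} \sin{\left(x \right)} \cos{\left(x \right)}
This must equal f(x, y) identically; expanded, f = 32 e^{2 y} - 8 e^{y} \cos{\left(x \right)} + 2 e^{y} + 2 \sin{\left(x \right)} \cos{\left(x \right)}.
Matching coefficients of the independent functions:
  [e^{y} \cos{\left(x \right)}]:  2 A B = -8
  [\sin{\left(x \right)} \cos{\left(x \right)}]:  2 B^{2} = 2
  [e^{y}]:  \frac{A}{2} = 2
  [e^{2 y}]:  2 A^{2} = 32
Solving: A = 4, B = -1.
Check against the point condition:
  u(0, 0) = 4  ⟹  A = 4  ✓
Hence u(x, y) = 4 e^{y} - \sin{\left(x \right)}.

Answer: u(x, y) = 4 e^{y} - \sin{\left(x \right)}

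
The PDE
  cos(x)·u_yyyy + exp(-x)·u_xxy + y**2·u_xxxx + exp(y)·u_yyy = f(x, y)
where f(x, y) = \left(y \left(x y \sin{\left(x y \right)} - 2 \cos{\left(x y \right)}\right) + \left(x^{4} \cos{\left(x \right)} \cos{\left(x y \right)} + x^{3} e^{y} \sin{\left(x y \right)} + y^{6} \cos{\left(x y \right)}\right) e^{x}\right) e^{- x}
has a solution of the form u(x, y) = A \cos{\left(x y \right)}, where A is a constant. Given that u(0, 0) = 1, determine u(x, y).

Answer: u(x, y) = \cos{\left(x y \right)}

Derivation:
Substitute the ansatz u = A \cos{\left(x y \right)} into the left-hand side.
Derivatives of the ansatz:
  u_yyyy = A x^{4} \cos{\left(x y \right)}
  u_xxy = A x y^{2} \sin{\left(x y \right)} - 2 A y \cos{\left(x y \right)}
  u_xxxx = A y^{4} \cos{\left(x y \right)}
  u_yyy = A x^{3} \sin{\left(x y \right)}
Term by term:
  cos(x)·u_yyyy = A x^{4} \cos{\left(x \right)} \cos{\left(x y \right)}
  exp(-x)·u_xxy = A x y^{2} e^{- x} \sin{\left(x y \right)} - 2 A y e^{- x} \cos{\left(x y \right)}
  y**2·u_xxxx = A y^{6} \cos{\left(x y \right)}
  exp(y)·u_yyy = A x^{3} e^{y} \sin{\left(x y \right)}
So the left-hand side equals
  A x^{4} \cos{\left(x \right)} \cos{\left(x y \right)} + A x^{3} e^{y} \sin{\left(x y \right)} + A x y^{2} e^{- x} \sin{\left(x y \right)} + A y^{6} \cos{\left(x y \right)} - 2 A y e^{- x} \cos{\left(x y \right)}
This must equal f(x, y) identically; expanded, f = x^{4} \cos{\left(x \right)} \cos{\left(x y \right)} + x^{3} e^{y} \sin{\left(x y \right)} + x y^{2} e^{- x} \sin{\left(x y \right)} + y^{6} \cos{\left(x y \right)} - 2 y e^{- x} \cos{\left(x y \right)}.
Matching coefficients of the independent functions:
  [y^{6} \cos{\left(x y \right)}, x^{3} e^{y} \sin{\left(x y \right)}, x^{4} \cos{\left(x \right)} \cos{\left(x y \right)}, x y^{2} e^{- x} \sin{\left(x y \right)}]:  A = 1
  [y e^{- x} \cos{\left(x y \right)}]:  - 2 A = -2
Solving: A = 1.
Check against the point condition:
  u(0, 0) = 1  ⟹  A = 1  ✓
Hence u(x, y) = \cos{\left(x y \right)}.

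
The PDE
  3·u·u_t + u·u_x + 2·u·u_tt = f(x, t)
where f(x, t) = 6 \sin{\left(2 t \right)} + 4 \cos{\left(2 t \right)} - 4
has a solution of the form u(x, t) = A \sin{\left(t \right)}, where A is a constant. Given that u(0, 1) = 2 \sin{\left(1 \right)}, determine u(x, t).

Answer: u(x, t) = 2 \sin{\left(t \right)}

Derivation:
Substitute the ansatz u = A \sin{\left(t \right)} into the left-hand side.
Derivatives of the ansatz:
  u_t = A \cos{\left(t \right)}
  u_x = 0
  u_tt = - A \sin{\left(t \right)}
Term by term:
  3·u·u_t = 3 A^{2} \sin{\left(t \right)} \cos{\left(t \right)}
  u·u_x = 0
  2·u·u_tt = - 2 A^{2} \sin^{2}{\left(t \right)}
So the left-hand side equals
  - 2 A^{2} \sin^{2}{\left(t \right)} + 3 A^{2} \sin{\left(t \right)} \cos{\left(t \right)}
This must equal f(x, t) identically; expanded, f = - 8 \sin^{2}{\left(t \right)} + 12 \sin{\left(t \right)} \cos{\left(t \right)}.
Matching coefficients of the independent functions:
  [\sin{\left(t \right)} \cos{\left(t \right)}]:  3 A^{2} = 12
  [\sin^{2}{\left(t \right)}]:  - 2 A^{2} = -8
These equations allow (A) = (-2) or (2).
Impose the point condition(s):
  u(0, 1) = 2 \sin{\left(1 \right)}  ⟹  A \sin{\left(1 \right)} = 2 \sin{\left(1 \right)}
Only A = 2 satisfies everything.
Hence u(x, t) = 2 \sin{\left(t \right)}.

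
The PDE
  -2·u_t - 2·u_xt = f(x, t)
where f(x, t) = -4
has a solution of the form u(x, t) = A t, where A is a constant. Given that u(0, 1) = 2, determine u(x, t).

Substitute the ansatz u = A t into the left-hand side.
Derivatives of the ansatz:
  u_t = A
  u_xt = 0
Term by term:
  -2·u_t = - 2 A
  -2·u_xt = 0
So the left-hand side equals
  - 2 A
This must equal f(x, t) = -4 identically.
Matching coefficients of the independent functions:
  [constant term]:  - 2 A = -4
Solving: A = 2.
Check against the point condition:
  u(0, 1) = 2  ⟹  A = 2  ✓
Hence u(x, t) = 2 t.

Answer: u(x, t) = 2 t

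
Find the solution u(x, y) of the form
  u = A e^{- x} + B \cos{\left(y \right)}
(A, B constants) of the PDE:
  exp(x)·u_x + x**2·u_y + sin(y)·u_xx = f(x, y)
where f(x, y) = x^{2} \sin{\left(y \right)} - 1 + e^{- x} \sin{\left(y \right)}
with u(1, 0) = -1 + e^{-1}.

Substitute the ansatz u = A e^{- x} + B \cos{\left(y \right)} into the left-hand side.
Derivatives of the ansatz:
  u_x = - A e^{- x}
  u_y = - B \sin{\left(y \right)}
  u_xx = A e^{- x}
Term by term:
  exp(x)·u_x = - A
  x**2·u_y = - B x^{2} \sin{\left(y \right)}
  sin(y)·u_xx = A e^{- x} \sin{\left(y \right)}
So the left-hand side equals
  - A + A e^{- x} \sin{\left(y \right)} - B x^{2} \sin{\left(y \right)}
This must equal f(x, y) = x^{2} \sin{\left(y \right)} - 1 + e^{- x} \sin{\left(y \right)} identically.
Matching coefficients of the independent functions:
  [constant term]:  - A = -1
  [x^{2} \sin{\left(y \right)}]:  - B = 1
  [e^{- x} \sin{\left(y \right)}]:  A = 1
Solving: A = 1, B = -1.
Check against the point condition:
  u(1, 0) = -1 + e^{-1}  ⟹  \frac{A}{e} + B = -1 + e^{-1}  ✓
Hence u(x, y) = - \cos{\left(y \right)} + e^{- x}.

Answer: u(x, y) = - \cos{\left(y \right)} + e^{- x}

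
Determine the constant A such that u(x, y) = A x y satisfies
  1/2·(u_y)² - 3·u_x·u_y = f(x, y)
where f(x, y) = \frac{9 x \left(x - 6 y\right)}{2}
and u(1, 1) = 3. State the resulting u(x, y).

Substitute the ansatz u = A x y into the left-hand side.
Derivatives of the ansatz:
  u_y = A x
  u_x = A y
Term by term:
  1/2·(u_y)² = \frac{A^{2} x^{2}}{2}
  -3·u_x·u_y = - 3 A^{2} x y
So the left-hand side equals
  \frac{A^{2} x^{2}}{2} - 3 A^{2} x y
This must equal f(x, y) identically; expanded, f = \frac{9 x^{2}}{2} - 27 x y.
Matching coefficients of the independent functions:
  [x^{2}]:  \frac{A^{2}}{2} = \frac{9}{2}
  [x y]:  - 3 A^{2} = -27
These equations allow (A) = (-3) or (3).
Impose the point condition(s):
  u(1, 1) = 3  ⟹  A = 3
Only A = 3 satisfies everything.
Hence u(x, y) = 3 x y.

Answer: u(x, y) = 3 x y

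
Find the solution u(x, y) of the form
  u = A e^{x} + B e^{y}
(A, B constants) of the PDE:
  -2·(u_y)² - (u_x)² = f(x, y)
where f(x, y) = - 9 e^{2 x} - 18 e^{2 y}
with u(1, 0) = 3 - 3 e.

Answer: u(x, y) = - 3 e^{x} + 3 e^{y}

Derivation:
Substitute the ansatz u = A e^{x} + B e^{y} into the left-hand side.
Derivatives of the ansatz:
  u_y = B e^{y}
  u_x = A e^{x}
Term by term:
  -2·(u_y)² = - 2 B^{2} e^{2 y}
  -(u_x)² = - A^{2} e^{2 x}
So the left-hand side equals
  - A^{2} e^{2 x} - 2 B^{2} e^{2 y}
This must equal f(x, y) = - 9 e^{2 x} - 18 e^{2 y} identically.
Matching coefficients of the independent functions:
  [e^{2 x}]:  - A^{2} = -9
  [e^{2 y}]:  - 2 B^{2} = -18
These equations allow (A, B) = (-3, -3) or (-3, 3) or (3, -3) or (3, 3).
Impose the point condition(s):
  u(1, 0) = 3 - 3 e  ⟹  e A + B = 3 - 3 e
Only A = -3, B = 3 satisfies everything.
Hence u(x, y) = - 3 e^{x} + 3 e^{y}.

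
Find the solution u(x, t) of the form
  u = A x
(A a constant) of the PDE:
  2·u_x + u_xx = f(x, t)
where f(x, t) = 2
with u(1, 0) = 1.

Answer: u(x, t) = x

Derivation:
Substitute the ansatz u = A x into the left-hand side.
Derivatives of the ansatz:
  u_x = A
  u_xx = 0
Term by term:
  2·u_x = 2 A
  u_xx = 0
So the left-hand side equals
  2 A
This must equal f(x, t) = 2 identically.
Matching coefficients of the independent functions:
  [constant term]:  2 A = 2
Solving: A = 1.
Check against the point condition:
  u(1, 0) = 1  ⟹  A = 1  ✓
Hence u(x, t) = x.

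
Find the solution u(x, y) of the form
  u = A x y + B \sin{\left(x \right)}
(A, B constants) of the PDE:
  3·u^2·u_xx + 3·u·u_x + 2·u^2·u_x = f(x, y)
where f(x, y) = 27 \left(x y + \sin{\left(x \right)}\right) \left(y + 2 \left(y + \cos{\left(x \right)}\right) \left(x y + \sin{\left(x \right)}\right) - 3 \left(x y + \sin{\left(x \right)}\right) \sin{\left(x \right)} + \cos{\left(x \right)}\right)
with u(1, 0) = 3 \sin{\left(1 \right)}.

Answer: u(x, y) = 3 x y + 3 \sin{\left(x \right)}

Derivation:
Substitute the ansatz u = A x y + B \sin{\left(x \right)} into the left-hand side.
Derivatives of the ansatz:
  u_xx = - B \sin{\left(x \right)}
  u_x = A y + B \cos{\left(x \right)}
Term by term:
  3·u^2·u_xx = - 3 A^{2} B x^{2} y^{2} \sin{\left(x \right)} - 6 A B^{2} x y \sin^{2}{\left(x \right)} - 3 B^{3} \sin^{3}{\left(x \right)}
  3·u·u_x = 3 A^{2} x y^{2} + 3 A B x y \cos{\left(x \right)} + 3 A B y \sin{\left(x \right)} + 3 B^{2} \sin{\left(x \right)} \cos{\left(x \right)}
  2·u^2·u_x = 2 A^{3} x^{2} y^{3} + 2 A^{2} B x^{2} y^{2} \cos{\left(x \right)} + 4 A^{2} B x y^{2} \sin{\left(x \right)} + 4 A B^{2} x y \sin{\left(x \right)} \cos{\left(x \right)} + 2 A B^{2} y \sin^{2}{\left(x \right)} + 2 B^{3} \sin^{2}{\left(x \right)} \cos{\left(x \right)}
So the left-hand side equals
  2 A^{3} x^{2} y^{3} - 3 A^{2} B x^{2} y^{2} \sin{\left(x \right)} + 2 A^{2} B x^{2} y^{2} \cos{\left(x \right)} + 4 A^{2} B x y^{2} \sin{\left(x \right)} + 3 A^{2} x y^{2} - 6 A B^{2} x y \sin^{2}{\left(x \right)} + 4 A B^{2} x y \sin{\left(x \right)} \cos{\left(x \right)} + 2 A B^{2} y \sin^{2}{\left(x \right)} + 3 A B x y \cos{\left(x \right)} + 3 A B y \sin{\left(x \right)} - 3 B^{3} \sin^{3}{\left(x \right)} + 2 B^{3} \sin^{2}{\left(x \right)} \cos{\left(x \right)} + 3 B^{2} \sin{\left(x \right)} \cos{\left(x \right)}
This must equal f(x, y) identically; expanded, f = 54 x^{2} y^{3} - 81 x^{2} y^{2} \sin{\left(x \right)} + 54 x^{2} y^{2} \cos{\left(x \right)} + 108 x y^{2} \sin{\left(x \right)} + 27 x y^{2} - 162 x y \sin^{2}{\left(x \right)} + 108 x y \sin{\left(x \right)} \cos{\left(x \right)} + 27 x y \cos{\left(x \right)} + 54 y \sin^{2}{\left(x \right)} + 27 y \sin{\left(x \right)} - 81 \sin^{3}{\left(x \right)} + 54 \sin^{2}{\left(x \right)} \cos{\left(x \right)} + 27 \sin{\left(x \right)} \cos{\left(x \right)}.
Matching coefficients of the independent functions:
  [x y^{2}]:  3 A^{2} = 27
  [x^{2} y^{3}]:  2 A^{3} = 54
  [y \sin{\left(x \right)}, x y \cos{\left(x \right)}]:  3 A B = 27
  [y \sin^{2}{\left(x \right)}]:  2 A B^{2} = 54
  [\sin{\left(x \right)} \cos{\left(x \right)}]:  3 B^{2} = 27
  [\sin^{2}{\left(x \right)} \cos{\left(x \right)}]:  2 B^{3} = 54
  [x y \sin^{2}{\left(x \right)}]:  - 6 A B^{2} = -162
  [x y^{2} \sin{\left(x \right)}]:  4 A^{2} B = 108
  [x^{2} y^{2} \sin{\left(x \right)}]:  - 3 A^{2} B = -81
  [x^{2} y^{2} \cos{\left(x \right)}]:  2 A^{2} B = 54
  [x y \sin{\left(x \right)} \cos{\left(x \right)}]:  4 A B^{2} = 108
  [\sin^{3}{\left(x \right)}]:  - 3 B^{3} = -81
Solving: A = 3, B = 3.
Check against the point condition:
  u(1, 0) = 3 \sin{\left(1 \right)}  ⟹  B \sin{\left(1 \right)} = 3 \sin{\left(1 \right)}  ✓
Hence u(x, y) = 3 x y + 3 \sin{\left(x \right)}.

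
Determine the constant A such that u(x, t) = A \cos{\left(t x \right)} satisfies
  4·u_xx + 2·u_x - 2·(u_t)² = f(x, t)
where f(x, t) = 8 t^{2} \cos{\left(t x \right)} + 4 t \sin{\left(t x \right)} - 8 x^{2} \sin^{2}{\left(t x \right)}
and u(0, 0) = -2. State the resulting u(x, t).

Substitute the ansatz u = A \cos{\left(t x \right)} into the left-hand side.
Derivatives of the ansatz:
  u_xx = - A t^{2} \cos{\left(t x \right)}
  u_x = - A t \sin{\left(t x \right)}
  u_t = - A x \sin{\left(t x \right)}
Term by term:
  4·u_xx = - 4 A t^{2} \cos{\left(t x \right)}
  2·u_x = - 2 A t \sin{\left(t x \right)}
  -2·(u_t)² = - 2 A^{2} x^{2} \sin^{2}{\left(t x \right)}
So the left-hand side equals
  - 2 A^{2} x^{2} \sin^{2}{\left(t x \right)} - 4 A t^{2} \cos{\left(t x \right)} - 2 A t \sin{\left(t x \right)}
This must equal f(x, t) = 8 t^{2} \cos{\left(t x \right)} + 4 t \sin{\left(t x \right)} - 8 x^{2} \sin^{2}{\left(t x \right)} identically.
Matching coefficients of the independent functions:
  [t \sin{\left(t x \right)}]:  - 2 A = 4
  [t^{2} \cos{\left(t x \right)}]:  - 4 A = 8
  [x^{2} \sin^{2}{\left(t x \right)}]:  - 2 A^{2} = -8
Solving: A = -2.
Check against the point condition:
  u(0, 0) = -2  ⟹  A = -2  ✓
Hence u(x, t) = - 2 \cos{\left(t x \right)}.

Answer: u(x, t) = - 2 \cos{\left(t x \right)}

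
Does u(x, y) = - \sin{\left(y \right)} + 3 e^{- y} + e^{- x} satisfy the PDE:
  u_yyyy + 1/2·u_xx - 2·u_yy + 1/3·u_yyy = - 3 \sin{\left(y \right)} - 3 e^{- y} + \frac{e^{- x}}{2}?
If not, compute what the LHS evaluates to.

Evaluate each term of the left-hand side for u = - \sin{\left(y \right)} + 3 e^{- y} + e^{- x}.
Derivatives:
  u_yyyy = - \sin{\left(y \right)} + 3 e^{- y}
  u_xx = e^{- x}
  u_yy = \sin{\left(y \right)} + 3 e^{- y}
  u_yyy = \cos{\left(y \right)} - 3 e^{- y}
Terms:
  u_yyyy = - \sin{\left(y \right)} + 3 e^{- y}
  1/2·u_xx = \frac{e^{- x}}{2}
  -2·u_yy = - 2 \sin{\left(y \right)} - 6 e^{- y}
  1/3·u_yyy = \frac{\cos{\left(y \right)}}{3} - e^{- y}
Sum: LHS = - 3 \sin{\left(y \right)} + \frac{\cos{\left(y \right)}}{3} - 4 e^{- y} + \frac{e^{- x}}{2}
Given right-hand side: - 3 \sin{\left(y \right)} - 3 e^{- y} + \frac{e^{- x}}{2}. Difference LHS − RHS = \frac{\cos{\left(y \right)}}{3} - e^{- y} ≠ 0, so u is not a solution.

Answer: No, the LHS evaluates to - 3 \sin{\left(y \right)} + \frac{\cos{\left(y \right)}}{3} - 4 e^{- y} + \frac{e^{- x}}{2}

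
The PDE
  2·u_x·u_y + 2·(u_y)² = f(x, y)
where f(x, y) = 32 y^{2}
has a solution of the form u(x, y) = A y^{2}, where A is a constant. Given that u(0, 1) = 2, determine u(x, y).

Answer: u(x, y) = 2 y^{2}

Derivation:
Substitute the ansatz u = A y^{2} into the left-hand side.
Derivatives of the ansatz:
  u_x = 0
  u_y = 2 A y
Term by term:
  2·u_x·u_y = 0
  2·(u_y)² = 8 A^{2} y^{2}
So the left-hand side equals
  8 A^{2} y^{2}
This must equal f(x, y) = 32 y^{2} identically.
Matching coefficients of the independent functions:
  [y^{2}]:  8 A^{2} = 32
These equations allow (A) = (-2) or (2).
Impose the point condition(s):
  u(0, 1) = 2  ⟹  A = 2
Only A = 2 satisfies everything.
Hence u(x, y) = 2 y^{2}.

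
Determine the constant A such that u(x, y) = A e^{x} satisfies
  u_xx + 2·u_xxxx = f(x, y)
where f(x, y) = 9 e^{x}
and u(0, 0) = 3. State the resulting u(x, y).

Answer: u(x, y) = 3 e^{x}

Derivation:
Substitute the ansatz u = A e^{x} into the left-hand side.
Derivatives of the ansatz:
  u_xx = A e^{x}
  u_xxxx = A e^{x}
Term by term:
  u_xx = A e^{x}
  2·u_xxxx = 2 A e^{x}
So the left-hand side equals
  3 A e^{x}
This must equal f(x, y) = 9 e^{x} identically.
Matching coefficients of the independent functions:
  [e^{x}]:  3 A = 9
Solving: A = 3.
Check against the point condition:
  u(0, 0) = 3  ⟹  A = 3  ✓
Hence u(x, y) = 3 e^{x}.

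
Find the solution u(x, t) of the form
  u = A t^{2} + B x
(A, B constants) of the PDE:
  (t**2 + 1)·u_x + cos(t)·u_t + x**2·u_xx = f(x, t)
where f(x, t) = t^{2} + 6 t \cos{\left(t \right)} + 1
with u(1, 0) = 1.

Substitute the ansatz u = A t^{2} + B x into the left-hand side.
Derivatives of the ansatz:
  u_x = B
  u_t = 2 A t
  u_xx = 0
Term by term:
  (t**2 + 1)·u_x = B t^{2} + B
  cos(t)·u_t = 2 A t \cos{\left(t \right)}
  x**2·u_xx = 0
So the left-hand side equals
  2 A t \cos{\left(t \right)} + B t^{2} + B
This must equal f(x, t) = t^{2} + 6 t \cos{\left(t \right)} + 1 identically.
Matching coefficients of the independent functions:
  [constant term, t^{2}]:  B = 1
  [t \cos{\left(t \right)}]:  2 A = 6
Solving: A = 3, B = 1.
Check against the point condition:
  u(1, 0) = 1  ⟹  B = 1  ✓
Hence u(x, t) = 3 t^{2} + x.

Answer: u(x, t) = 3 t^{2} + x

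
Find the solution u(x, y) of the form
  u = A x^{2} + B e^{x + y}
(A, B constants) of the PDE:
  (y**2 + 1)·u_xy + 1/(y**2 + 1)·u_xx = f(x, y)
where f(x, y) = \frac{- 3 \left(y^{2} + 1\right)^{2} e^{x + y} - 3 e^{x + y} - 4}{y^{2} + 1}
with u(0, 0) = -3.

Substitute the ansatz u = A x^{2} + B e^{x + y} into the left-hand side.
Derivatives of the ansatz:
  u_xy = B e^{x} e^{y}
  u_xx = 2 A + B e^{x} e^{y}
Term by term:
  (y**2 + 1)·u_xy = B y^{2} e^{x} e^{y} + B e^{x} e^{y}
  1/(y**2 + 1)·u_xx = \frac{2 A}{y^{2} + 1} + \frac{B e^{x} e^{y}}{y^{2} + 1}
So the left-hand side equals
  \frac{2 A}{y^{2} + 1} + B y^{2} e^{x} e^{y} + B e^{x} e^{y} + \frac{B e^{x} e^{y}}{y^{2} + 1}
This must equal f(x, y) identically; expanded, f = - 3 y^{2} e^{x} e^{y} - 3 e^{x} e^{y} - \frac{3 e^{x} e^{y}}{y^{2} + 1} - \frac{4}{y^{2} + 1}.
Matching coefficients of the independent functions:
  [e^{x} e^{y}, y^{2} e^{x} e^{y}, \frac{e^{x} e^{y}}{y^{2} + 1}]:  B = -3
  [\frac{1}{y^{2} + 1}]:  2 A = -4
Solving: A = -2, B = -3.
Check against the point condition:
  u(0, 0) = -3  ⟹  B = -3  ✓
Hence u(x, y) = - 2 x^{2} - 3 e^{x + y}.

Answer: u(x, y) = - 2 x^{2} - 3 e^{x + y}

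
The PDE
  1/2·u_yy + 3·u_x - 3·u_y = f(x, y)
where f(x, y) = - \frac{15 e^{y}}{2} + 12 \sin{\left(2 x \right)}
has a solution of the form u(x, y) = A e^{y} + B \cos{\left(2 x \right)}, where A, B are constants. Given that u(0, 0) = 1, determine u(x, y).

Answer: u(x, y) = 3 e^{y} - 2 \cos{\left(2 x \right)}

Derivation:
Substitute the ansatz u = A e^{y} + B \cos{\left(2 x \right)} into the left-hand side.
Derivatives of the ansatz:
  u_yy = A e^{y}
  u_x = - 2 B \sin{\left(2 x \right)}
  u_y = A e^{y}
Term by term:
  1/2·u_yy = \frac{A e^{y}}{2}
  3·u_x = - 6 B \sin{\left(2 x \right)}
  -3·u_y = - 3 A e^{y}
So the left-hand side equals
  - \frac{5 A e^{y}}{2} - 6 B \sin{\left(2 x \right)}
This must equal f(x, y) = - \frac{15 e^{y}}{2} + 12 \sin{\left(2 x \right)} identically.
Matching coefficients of the independent functions:
  [e^{y}]:  - \frac{5 A}{2} = - \frac{15}{2}
  [\sin{\left(2 x \right)}]:  - 6 B = 12
Solving: A = 3, B = -2.
Check against the point condition:
  u(0, 0) = 1  ⟹  A + B = 1  ✓
Hence u(x, y) = 3 e^{y} - 2 \cos{\left(2 x \right)}.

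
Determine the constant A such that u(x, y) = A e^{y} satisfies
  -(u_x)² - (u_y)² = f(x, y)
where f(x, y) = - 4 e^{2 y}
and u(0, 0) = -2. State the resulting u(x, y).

Substitute the ansatz u = A e^{y} into the left-hand side.
Derivatives of the ansatz:
  u_x = 0
  u_y = A e^{y}
Term by term:
  -(u_x)² = 0
  -(u_y)² = - A^{2} e^{2 y}
So the left-hand side equals
  - A^{2} e^{2 y}
This must equal f(x, y) = - 4 e^{2 y} identically.
Matching coefficients of the independent functions:
  [e^{2 y}]:  - A^{2} = -4
These equations allow (A) = (-2) or (2).
Impose the point condition(s):
  u(0, 0) = -2  ⟹  A = -2
Only A = -2 satisfies everything.
Hence u(x, y) = - 2 e^{y}.

Answer: u(x, y) = - 2 e^{y}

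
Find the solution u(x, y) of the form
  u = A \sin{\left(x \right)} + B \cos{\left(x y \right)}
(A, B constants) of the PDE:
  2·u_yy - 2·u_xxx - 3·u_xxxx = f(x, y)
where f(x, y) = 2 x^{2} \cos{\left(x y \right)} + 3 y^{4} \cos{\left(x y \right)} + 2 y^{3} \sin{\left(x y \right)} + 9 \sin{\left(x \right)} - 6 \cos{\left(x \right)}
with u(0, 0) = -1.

Substitute the ansatz u = A \sin{\left(x \right)} + B \cos{\left(x y \right)} into the left-hand side.
Derivatives of the ansatz:
  u_yy = - B x^{2} \cos{\left(x y \right)}
  u_xxx = - A \cos{\left(x \right)} + B y^{3} \sin{\left(x y \right)}
  u_xxxx = A \sin{\left(x \right)} + B y^{4} \cos{\left(x y \right)}
Term by term:
  2·u_yy = - 2 B x^{2} \cos{\left(x y \right)}
  -2·u_xxx = 2 A \cos{\left(x \right)} - 2 B y^{3} \sin{\left(x y \right)}
  -3·u_xxxx = - 3 A \sin{\left(x \right)} - 3 B y^{4} \cos{\left(x y \right)}
So the left-hand side equals
  - 3 A \sin{\left(x \right)} + 2 A \cos{\left(x \right)} - 2 B x^{2} \cos{\left(x y \right)} - 3 B y^{4} \cos{\left(x y \right)} - 2 B y^{3} \sin{\left(x y \right)}
This must equal f(x, y) = 2 x^{2} \cos{\left(x y \right)} + 3 y^{4} \cos{\left(x y \right)} + 2 y^{3} \sin{\left(x y \right)} + 9 \sin{\left(x \right)} - 6 \cos{\left(x \right)} identically.
Matching coefficients of the independent functions:
  [x^{2} \cos{\left(x y \right)}, y^{3} \sin{\left(x y \right)}]:  - 2 B = 2
  [y^{4} \cos{\left(x y \right)}]:  - 3 B = 3
  [\sin{\left(x \right)}]:  - 3 A = 9
  [\cos{\left(x \right)}]:  2 A = -6
Solving: A = -3, B = -1.
Check against the point condition:
  u(0, 0) = -1  ⟹  B = -1  ✓
Hence u(x, y) = - 3 \sin{\left(x \right)} - \cos{\left(x y \right)}.

Answer: u(x, y) = - 3 \sin{\left(x \right)} - \cos{\left(x y \right)}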